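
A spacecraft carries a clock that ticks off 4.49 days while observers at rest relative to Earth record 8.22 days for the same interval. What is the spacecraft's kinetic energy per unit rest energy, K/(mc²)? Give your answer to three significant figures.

γ = Δt/Δτ = 8.22/4.49 = 1.83073.
K/(mc²) = γ − 1 = 1.83073 − 1 = 0.831.

0.831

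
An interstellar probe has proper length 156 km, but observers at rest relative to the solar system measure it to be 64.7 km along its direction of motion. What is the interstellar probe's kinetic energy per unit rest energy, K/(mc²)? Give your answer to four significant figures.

γ = L₀/L = 156/64.7 = 2.41113.
Since K = (γ−1)mc², K/(mc²) = 2.41113 − 1 = 1.411.

1.411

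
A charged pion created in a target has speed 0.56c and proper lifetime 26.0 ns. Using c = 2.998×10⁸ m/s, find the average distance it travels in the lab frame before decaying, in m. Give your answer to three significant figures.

5.27 m

Lorentz factor: γ = (1 − 0.3136)^(−1/2) = 1.207.
Lab-frame lifetime: Δt = γτ = 1.207 × 26.0 ns = 31.382 ns.
Distance: d = vΔt = 0.56 × 2.998×10⁸ m/s × 3.1382×10^-8 s = 5.27 m.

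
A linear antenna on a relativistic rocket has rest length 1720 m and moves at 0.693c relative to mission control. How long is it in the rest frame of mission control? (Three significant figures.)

1240 m

γ = 1/√(1 − β²) = 1/√(1 − 0.480249) = 1/√0.519751 = 1/0.720938 = 1.3871.
Along the direction of motion the measured length is L₀/γ = 1720/1.3871 = 1240 m.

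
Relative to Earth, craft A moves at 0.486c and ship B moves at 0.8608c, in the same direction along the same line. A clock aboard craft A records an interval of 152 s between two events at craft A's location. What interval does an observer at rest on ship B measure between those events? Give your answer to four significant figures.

Transform craft A's velocity into ship B's frame: (0.486 − 0.8608)/(1 − 0.486·0.8608) = −0.3748/0.5816512, so the relative speed is 0.64437c.
γ for this relative speed: γ = 1/√(1 − 0.415213) = 1.3077.
Craft A's interval is proper; time dilation gives Δt_B = γΔτ = 1.3077 × 152 s = 198.8 s.

198.8 s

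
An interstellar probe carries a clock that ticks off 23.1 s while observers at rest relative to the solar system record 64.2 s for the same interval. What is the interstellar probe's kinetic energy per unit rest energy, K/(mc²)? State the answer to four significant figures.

1.779

γ = Δt/Δτ = 64.2/23.1 = 2.77922.
Since K = (γ−1)mc², K/(mc²) = 2.77922 − 1 = 1.779.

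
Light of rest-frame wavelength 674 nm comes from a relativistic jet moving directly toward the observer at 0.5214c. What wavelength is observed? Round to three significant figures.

Relativistic Doppler for wavelength: λ_obs = λ_src · √((1−β)/(1+β)).
With β = 0.5214: factor = √(0.4786/1.5214) = 0.56087.
λ_obs = 674 × 0.56087 = 378 nm.

378 nm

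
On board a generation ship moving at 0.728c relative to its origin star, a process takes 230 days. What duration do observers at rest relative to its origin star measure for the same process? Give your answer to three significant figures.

With β = 0.728, γ = 1/√(1 − 0.728²) = 1/√0.470016 = 1.4586.
The onboard clock measures proper time, so the interval in the rest frame of its origin star is dilated: Δt = γ·Δτ = 1.4586 × 230 days = 335 days.

335 days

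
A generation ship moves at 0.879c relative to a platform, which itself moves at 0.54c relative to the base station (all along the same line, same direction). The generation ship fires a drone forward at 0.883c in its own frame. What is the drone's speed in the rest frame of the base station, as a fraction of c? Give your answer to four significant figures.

Apply u = (u'+v)/(1+u'v) twice. Drone in the platform frame: (0.883+0.879)/(1+0.883·0.879) = 1.762/1.776157 = 0.99203c.
That velocity, transformed to the rest frame of the base station: (0.99203+0.54)/(1+0.99203·0.54) = 1.53203/1.5356962 = 0.99761c.

0.9976c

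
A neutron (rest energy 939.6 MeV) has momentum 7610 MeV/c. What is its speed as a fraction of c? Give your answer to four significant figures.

0.9925c

βγ = pc/(mc²) = 7610/939.6 = 8.0992.
Since γ² = 1 + (βγ)² = 66.597, γ = √66.597 = 8.1607, and β = (βγ)/γ = 8.0992/8.1607 = 0.9925.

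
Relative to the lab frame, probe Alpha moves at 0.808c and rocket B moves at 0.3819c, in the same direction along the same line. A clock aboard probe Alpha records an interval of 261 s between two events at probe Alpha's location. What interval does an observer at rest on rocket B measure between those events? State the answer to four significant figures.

331.4 s

Speed of probe Alpha in rocket B's frame: u = (v_A − v_B)/(1 − v_A v_B/c²) = (0.808 − 0.3819)/(1 − 0.808×0.3819) = 0.4261/0.6914248 = 0.61626; |u| = 0.61626c.
γ for this relative speed: γ = 1/√(1 − 0.379776) = 1.2698.
Probe Alpha's interval is proper; time dilation gives Δt_B = γΔτ = 1.2698 × 261 s = 331.4 s.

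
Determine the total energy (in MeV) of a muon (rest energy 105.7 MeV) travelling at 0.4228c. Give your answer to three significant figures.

γ = 1/√(1 − β²) = 1/√(1 − 0.17875984) = 1/√0.82124016 = 1/0.906223 = 1.1035.
Total energy: E = γmc² = 1.1035 × 105.7 MeV = 117 MeV.

117 MeV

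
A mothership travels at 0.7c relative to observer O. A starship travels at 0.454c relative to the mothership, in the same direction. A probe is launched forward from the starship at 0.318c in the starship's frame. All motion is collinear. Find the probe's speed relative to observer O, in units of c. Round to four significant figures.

First combine the probe and starship (S''→S'): u₁ = (0.318 + 0.454)/(1 + 0.318×0.454) = 0.772/1.144372 = 0.67461.
Then combine with the mothership (S'→S): u = (0.67461 + 0.7)/(1 + 0.67461×0.7) = 1.37461/1.472227 = 0.93369.

0.9337c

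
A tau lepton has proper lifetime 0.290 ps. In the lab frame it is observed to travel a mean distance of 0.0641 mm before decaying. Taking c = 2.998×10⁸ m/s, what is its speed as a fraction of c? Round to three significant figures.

d = βγcτ ⇒ βγ = d/(cτ) = 6.410×10^-5 m / (8.6942×10^-5 m) = 0.73727.
β = (βγ)/√(1+(βγ)²) = 0.73727/√1.543567 = 0.593.

0.593c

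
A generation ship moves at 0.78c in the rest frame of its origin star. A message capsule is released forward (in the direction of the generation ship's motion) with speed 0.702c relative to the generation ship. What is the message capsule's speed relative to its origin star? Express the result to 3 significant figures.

Relativistic velocity addition: u = (u' + v)/(1 + u'v/c²), with u' = 0.702c and v = 0.78c.
Numerator: 0.702 + 0.78 = 1.482. Denominator: 1 + (0.702)(0.78) = 1.54756.
u = 1.482/1.54756 = 0.95764, so the speed is 0.958c.

0.958c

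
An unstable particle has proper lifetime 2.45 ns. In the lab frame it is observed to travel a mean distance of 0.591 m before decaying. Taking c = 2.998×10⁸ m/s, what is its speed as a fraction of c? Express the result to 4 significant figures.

d = βγcτ ⇒ βγ = d/(cτ) = 0.5910 m / (0.73451 m) = 0.80462.
β = (βγ)/√(1+(βγ)²) = 0.80462/√1.647413 = 0.6269.

0.6269c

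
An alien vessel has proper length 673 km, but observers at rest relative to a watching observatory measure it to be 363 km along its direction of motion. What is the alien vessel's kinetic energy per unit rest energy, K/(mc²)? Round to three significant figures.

0.854

Length contraction gives γ = L₀/L = 673/363 = 1.85399.
Since K = (γ−1)mc², K/(mc²) = 1.85399 − 1 = 0.854.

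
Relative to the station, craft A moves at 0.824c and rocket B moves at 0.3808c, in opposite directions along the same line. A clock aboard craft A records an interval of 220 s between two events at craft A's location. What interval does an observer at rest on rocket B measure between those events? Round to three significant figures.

552 s

Transform craft A's velocity into rocket B's frame: (0.824 + 0.3808)/(1 + 0.824·0.3808) = 1.2048/1.3137792, so the relative speed is 0.91705c.
γ for this relative speed: γ = 1/√(1 − 0.840981) = 2.5077.
Craft A's interval is proper; time dilation gives Δt_B = γΔτ = 2.5077 × 220 s = 552 s.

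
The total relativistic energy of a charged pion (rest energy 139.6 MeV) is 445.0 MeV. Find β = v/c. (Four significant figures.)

0.9495

Total energy E = γmc² gives γ = 445.0/139.6 = 3.1877.
Hence β = √(1 − 1/γ²) = √(1 − 0.0984113) = √0.9015887 = 0.9495.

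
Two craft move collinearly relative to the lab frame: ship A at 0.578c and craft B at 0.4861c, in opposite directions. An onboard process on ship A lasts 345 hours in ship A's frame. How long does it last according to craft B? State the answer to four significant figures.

Transform ship A's velocity into craft B's frame: (0.578 + 0.4861)/(1 + 0.578·0.4861) = 1.0641/1.2809658, so the relative speed is 0.8307c.
γ for this relative speed: γ = 1/√(1 − 0.690062) = 1.7962.
Ship A's interval is proper; time dilation gives Δt_B = γΔτ = 1.7962 × 345 hours = 619.7 hours.

619.7 hours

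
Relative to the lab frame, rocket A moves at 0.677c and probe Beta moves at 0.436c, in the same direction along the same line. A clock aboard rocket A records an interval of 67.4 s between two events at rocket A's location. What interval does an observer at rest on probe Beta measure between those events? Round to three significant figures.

Speed of rocket A in probe Beta's frame: u = (v_A − v_B)/(1 − v_A v_B/c²) = (0.677 − 0.436)/(1 − 0.677×0.436) = 0.241/0.704828 = 0.34193; |u| = 0.34193c.
At |u| = 0.34193c, γ = (1 − 0.116916)^(−1/2) = 1.0641.
Rocket A's interval is proper; time dilation gives Δt_B = γΔτ = 1.0641 × 67.4 s = 71.7 s.

71.7 s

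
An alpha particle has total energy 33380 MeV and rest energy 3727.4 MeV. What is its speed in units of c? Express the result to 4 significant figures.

Total energy E = γmc² gives γ = 33380/3727.4 = 8.9553.
Hence β = √(1 − 1/γ²) = √(1 − 0.0124692) = √0.9875308 = 0.9937.

0.9937c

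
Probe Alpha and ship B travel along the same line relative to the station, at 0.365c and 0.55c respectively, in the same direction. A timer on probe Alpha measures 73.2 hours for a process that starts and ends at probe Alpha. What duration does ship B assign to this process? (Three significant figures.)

The velocity of probe Alpha relative to ship B is (0.365 − 0.55)c / (1 − 0.365×0.55) = −0.23147c; relative speed 0.23147c.
At |u| = 0.23147c, γ = (1 − 0.0535784)^(−1/2) = 1.0279.
Probe Alpha's interval is proper; time dilation gives Δt_B = γΔτ = 1.0279 × 73.2 hours = 75.2 hours.

75.2 hours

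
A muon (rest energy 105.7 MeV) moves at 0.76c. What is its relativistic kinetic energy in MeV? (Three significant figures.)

β² = 0.5776, so γ = 1/√0.4224 = 1.53864.
Kinetic energy: K = (γ − 1)mc² = (1.53864 − 1) × 105.7 MeV = 0.53864 × 105.7 = 56.9 MeV.

56.9 MeV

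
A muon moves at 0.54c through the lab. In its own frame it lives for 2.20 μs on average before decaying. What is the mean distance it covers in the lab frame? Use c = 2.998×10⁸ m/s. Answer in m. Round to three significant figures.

423 m

γ = 1/√(1 − β²) = 1/√(1 − 0.2916) = 1/√0.7084 = 1/0.841665 = 1.1881.
Lab-frame lifetime: Δt = γτ = 1.1881 × 2.20 μs = 2.6138 μs.
Distance: d = vΔt = 0.54 × 2.998×10⁸ m/s × 2.6138×10^-6 s = 423 m.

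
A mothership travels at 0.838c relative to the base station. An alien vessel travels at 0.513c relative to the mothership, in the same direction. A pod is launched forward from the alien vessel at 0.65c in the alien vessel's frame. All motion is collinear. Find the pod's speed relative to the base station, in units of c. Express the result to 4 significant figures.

Apply u = (u'+v)/(1+u'v) twice. Pod in the mothership frame: (0.65+0.513)/(1+0.65·0.513) = 1.163/1.33345 = 0.87217c.
That velocity, transformed to the rest frame of the base station: (0.87217+0.838)/(1+0.87217·0.838) = 1.71017/1.73087846 = 0.98804c.

0.9880c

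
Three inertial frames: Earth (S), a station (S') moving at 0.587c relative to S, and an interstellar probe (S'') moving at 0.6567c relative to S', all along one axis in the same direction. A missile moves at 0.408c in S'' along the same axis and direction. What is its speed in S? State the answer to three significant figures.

Apply u = (u'+v)/(1+u'v) twice. Missile in the station frame: (0.408+0.6567)/(1+0.408·0.6567) = 1.0647/1.2679336 = 0.83971c.
That velocity, transformed to the rest frame of Earth: (0.83971+0.587)/(1+0.83971·0.587) = 1.42671/1.49290977 = 0.95566c.

0.956c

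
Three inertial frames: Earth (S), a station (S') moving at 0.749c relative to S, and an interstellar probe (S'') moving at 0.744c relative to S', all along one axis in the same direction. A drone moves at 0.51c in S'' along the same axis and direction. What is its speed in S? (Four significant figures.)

First combine the drone and interstellar probe (S''→S'): u₁ = (0.51 + 0.744)/(1 + 0.51×0.744) = 1.254/1.37944 = 0.90906.
Then combine with the station (S'→S): u = (0.90906 + 0.749)/(1 + 0.90906×0.749) = 1.65806/1.68088594 = 0.98642.

0.9864c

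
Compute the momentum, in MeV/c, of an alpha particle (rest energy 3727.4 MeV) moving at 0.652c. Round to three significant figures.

γ = 1/√(1 − β²) = 1/√(1 − 0.425104) = 1/√0.574896 = 1/0.758219 = 1.3189.
Momentum: p = γβ·mc = 1.3189 × 0.652 × 3727.4 MeV/c = 3210 MeV/c.

3210 MeV/c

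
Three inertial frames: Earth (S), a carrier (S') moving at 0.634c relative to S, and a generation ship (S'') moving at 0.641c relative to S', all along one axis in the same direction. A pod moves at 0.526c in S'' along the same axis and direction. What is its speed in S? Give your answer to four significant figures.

0.9700c

Compose velocities in two stages. Stage 1 (into S'): u₁ = (0.526+0.641)/(1+0.526×0.641) = 0.87274.
Stage 2 (into S): u = (0.87274+0.634)/(1+0.87274×0.634) = 0.97001, so the speed is 0.9700c.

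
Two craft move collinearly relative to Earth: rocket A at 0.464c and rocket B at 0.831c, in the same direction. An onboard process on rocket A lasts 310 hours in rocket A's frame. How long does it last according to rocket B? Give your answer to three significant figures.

The velocity of rocket A relative to rocket B is (0.464 − 0.831)c / (1 − 0.464×0.831) = −0.59732c; relative speed 0.59732c.
γ for this relative speed: γ = 1/√(1 − 0.356791) = 1.2469.
The clock on rocket A records proper time, so rocket B measures Δt = γΔτ = 1.2469 × 310 = 387 hours.

387 hours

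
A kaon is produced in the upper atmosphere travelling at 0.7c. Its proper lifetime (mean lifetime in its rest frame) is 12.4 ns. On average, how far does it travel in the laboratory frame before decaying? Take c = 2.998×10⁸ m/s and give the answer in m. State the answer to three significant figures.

3.64 m

β² = 0.49, so γ = 1/√0.51 = 1.4003.
Lab-frame lifetime: Δt = γτ = 1.4003 × 12.4 ns = 17.364 ns.
Distance: d = vΔt = 0.7 × 2.998×10⁸ m/s × 1.7364×10^-8 s = 3.64 m.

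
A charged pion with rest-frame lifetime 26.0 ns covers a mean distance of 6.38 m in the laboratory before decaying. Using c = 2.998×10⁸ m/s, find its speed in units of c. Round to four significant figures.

0.6334c

Lab distance = (lab lifetime)·v = γτ·βc, so βγ = d/(cτ) = 6.380/(2.998×10⁸ × 2.600×10^-8) = 0.81849.
With βγ = 0.81849: γ² = 1 + (βγ)² = 1.669926, and β = (βγ)/γ = 0.81849/1.29226 = 0.6334.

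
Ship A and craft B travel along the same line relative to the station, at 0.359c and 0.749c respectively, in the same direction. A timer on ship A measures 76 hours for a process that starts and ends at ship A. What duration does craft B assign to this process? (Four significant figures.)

89.85 hours

The velocity of ship A relative to craft B is (0.359 − 0.749)c / (1 − 0.359×0.749) = −0.53344c; relative speed 0.53344c.
γ for this relative speed: γ = 1/√(1 − 0.284558) = 1.1823.
Ship A's interval is proper; time dilation gives Δt_B = γΔτ = 1.1823 × 76 hours = 89.85 hours.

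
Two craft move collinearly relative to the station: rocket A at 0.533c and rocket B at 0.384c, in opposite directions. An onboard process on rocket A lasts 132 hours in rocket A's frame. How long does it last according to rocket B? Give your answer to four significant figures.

203.5 hours

The velocity of rocket A relative to rocket B is (0.533 + 0.384)c / (1 + 0.533×0.384) = 0.7612c; relative speed 0.7612c.
γ for this relative speed: γ = 1/√(1 − 0.579425) = 1.542.
The clock on rocket A records proper time, so rocket B measures Δt = γΔτ = 1.542 × 132 = 203.5 hours.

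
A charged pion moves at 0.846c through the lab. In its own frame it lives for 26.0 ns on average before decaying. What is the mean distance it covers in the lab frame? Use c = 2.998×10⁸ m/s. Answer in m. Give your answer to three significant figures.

12.4 m

γ = 1/√(1 − β²) = 1/√(1 − 0.715716) = 1/√0.284284 = 1/0.533183 = 1.8755.
Lab-frame lifetime: Δt = γτ = 1.8755 × 26.0 ns = 48.763 ns.
Distance: d = vΔt = 0.846 × 2.998×10⁸ m/s × 4.8763×10^-8 s = 12.4 m.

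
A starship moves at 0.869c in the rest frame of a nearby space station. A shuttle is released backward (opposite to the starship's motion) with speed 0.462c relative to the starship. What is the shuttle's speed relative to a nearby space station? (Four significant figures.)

In units of c, u = (u' + v)/(1 + u'v) with u' = −0.462 and v = 0.869.
Numerator: −0.462 + 0.869 = 0.407. Denominator: 1 + (−0.462)(0.869) = 0.598522.
u = 0.407/0.598522 = 0.68001, so the speed is 0.6800c.

0.6800c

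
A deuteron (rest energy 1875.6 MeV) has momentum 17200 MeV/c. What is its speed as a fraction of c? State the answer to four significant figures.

βγ = pc/(mc²) = 17200/1875.6 = 9.1704.
Since γ² = 1 + (βγ)² = 85.0962, γ = √85.0962 = 9.22476, and β = (βγ)/γ = 9.1704/9.22476 = 0.9941.

0.9941c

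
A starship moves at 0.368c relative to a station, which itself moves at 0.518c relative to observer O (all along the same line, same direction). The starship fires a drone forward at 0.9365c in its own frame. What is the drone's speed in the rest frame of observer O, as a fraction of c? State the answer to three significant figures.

Compose velocities in two stages. Stage 1 (into S'): u₁ = (0.9365+0.368)/(1+0.9365×0.368) = 0.97015.
Stage 2 (into S): u = (0.97015+0.518)/(1+0.97015×0.518) = 0.99042, so the speed is 0.990c.

0.990c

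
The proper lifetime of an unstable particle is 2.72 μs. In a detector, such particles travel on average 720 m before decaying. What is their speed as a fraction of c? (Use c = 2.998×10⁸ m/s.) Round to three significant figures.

d = βγcτ ⇒ βγ = d/(cτ) = 720.0 m / (815.456 m) = 0.88294.
β = (βγ)/√(1+(βγ)²) = 0.88294/√1.779583 = 0.662.

0.662c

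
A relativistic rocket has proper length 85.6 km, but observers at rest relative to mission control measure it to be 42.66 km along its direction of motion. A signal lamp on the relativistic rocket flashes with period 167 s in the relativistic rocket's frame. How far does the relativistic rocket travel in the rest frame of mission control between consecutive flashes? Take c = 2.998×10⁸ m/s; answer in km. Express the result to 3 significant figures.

8.71×10^7 km

From L = L₀/γ: γ = 85.6/42.66 = 2.00656.
β = √(1 − 1/γ²) = 0.86697. Lab-frame period = γτ = 2.00656×167 s = 335.1 s. Distance = βc × γτ = 0.86697 × 2.998×10⁸ m/s × 335.1 s = 8.7098×10^10 m = 8.71×10^7 km.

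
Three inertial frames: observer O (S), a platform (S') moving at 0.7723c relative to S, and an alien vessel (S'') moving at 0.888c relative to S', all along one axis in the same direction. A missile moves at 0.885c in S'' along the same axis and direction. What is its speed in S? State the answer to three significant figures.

Apply u = (u'+v)/(1+u'v) twice. Missile in the platform frame: (0.885+0.888)/(1+0.885·0.888) = 1.773/1.78588 = 0.99279c.
That velocity, transformed to the rest frame of observer O: (0.99279+0.7723)/(1+0.99279·0.7723) = 1.76509/1.766731717 = 0.99907c.

0.999c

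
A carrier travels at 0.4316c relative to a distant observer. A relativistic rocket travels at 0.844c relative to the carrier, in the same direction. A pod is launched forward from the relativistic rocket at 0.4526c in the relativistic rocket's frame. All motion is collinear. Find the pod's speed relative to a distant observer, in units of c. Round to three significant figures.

Compose velocities in two stages. Stage 1 (into S'): u₁ = (0.4526+0.844)/(1+0.4526×0.844) = 0.93821.
Stage 2 (into S): u = (0.93821+0.4316)/(1+0.93821×0.4316) = 0.975, so the speed is 0.975c.

0.975c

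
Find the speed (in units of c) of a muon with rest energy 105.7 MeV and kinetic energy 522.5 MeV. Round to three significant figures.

0.986c

K = (γ−1)mc², so γ = 1 + 522.5/105.7 = 5.9432.
Then v/c = √(1 − γ⁻²) = √(1 − 0.0283113) = √0.9716887 = 0.986.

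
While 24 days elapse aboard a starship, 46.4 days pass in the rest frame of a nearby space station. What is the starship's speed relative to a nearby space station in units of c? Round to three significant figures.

γ = Δt/Δτ = 46.4/24 = 1.9333.
β = √(1 − 1/γ²) = √(1 − 0.267548) = √0.732452 = 0.856.

0.856c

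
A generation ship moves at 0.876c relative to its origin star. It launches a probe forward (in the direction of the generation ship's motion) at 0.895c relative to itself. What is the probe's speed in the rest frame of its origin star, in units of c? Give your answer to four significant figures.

Relativistic velocity addition: u = (u' + v)/(1 + u'v/c²), with u' = 0.895c and v = 0.876c.
Numerator: 0.895 + 0.876 = 1.771. Denominator: 1 + (0.895)(0.876) = 1.78402.
u = 1.771/1.78402 = 0.9927, so the speed is 0.9927c.

0.9927c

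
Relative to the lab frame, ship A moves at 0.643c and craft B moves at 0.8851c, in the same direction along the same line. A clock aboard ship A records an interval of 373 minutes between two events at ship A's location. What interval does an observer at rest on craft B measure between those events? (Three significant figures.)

451 minutes

Transform ship A's velocity into craft B's frame: (0.643 − 0.8851)/(1 − 0.643·0.8851) = −0.2421/0.4308807, so the relative speed is 0.56187c.
γ for this relative speed: γ = 1/√(1 − 0.315698) = 1.2089.
Ship A's interval is proper; time dilation gives Δt_B = γΔτ = 1.2089 × 373 minutes = 451 minutes.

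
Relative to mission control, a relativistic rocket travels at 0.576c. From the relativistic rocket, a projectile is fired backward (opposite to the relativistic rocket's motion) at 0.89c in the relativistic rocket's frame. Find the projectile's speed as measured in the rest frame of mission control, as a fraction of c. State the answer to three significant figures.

0.644c

In units of c, u = (u' + v)/(1 + u'v) with u' = −0.89 and v = 0.576.
Numerator: −0.89 + 0.576 = −0.314. Denominator: 1 + (−0.89)(0.576) = 0.48736.
u = −0.314/0.48736 = −0.64429, so the speed is 0.644c.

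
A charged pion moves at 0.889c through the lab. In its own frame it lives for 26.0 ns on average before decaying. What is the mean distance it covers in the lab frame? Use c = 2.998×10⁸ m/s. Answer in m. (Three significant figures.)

β² = 0.790321, so γ = 1/√0.209679 = 2.1838.
Lab-frame lifetime: Δt = γτ = 2.1838 × 26.0 ns = 56.779 ns.
Distance: d = vΔt = 0.889 × 2.998×10⁸ m/s × 5.6779×10^-8 s = 15.1 m.

15.1 m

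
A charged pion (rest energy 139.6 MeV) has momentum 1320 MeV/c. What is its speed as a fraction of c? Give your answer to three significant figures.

0.994c

βγ = pc/(mc²) = 1320/139.6 = 9.4556.
Since γ² = 1 + (βγ)² = 90.4084, γ = √90.4084 = 9.50833, and β = (βγ)/γ = 9.4556/9.50833 = 0.994.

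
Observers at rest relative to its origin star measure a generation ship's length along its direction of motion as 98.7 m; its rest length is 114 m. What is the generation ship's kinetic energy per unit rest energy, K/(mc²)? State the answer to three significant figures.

γ = L₀/L = 114/98.7 = 1.15502.
K/(mc²) = γ − 1 = 1.15502 − 1 = 0.155.

0.155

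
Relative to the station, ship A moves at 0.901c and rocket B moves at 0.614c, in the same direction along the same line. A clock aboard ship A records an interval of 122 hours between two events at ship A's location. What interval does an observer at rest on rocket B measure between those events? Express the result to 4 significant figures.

Speed of ship A in rocket B's frame: u = (v_A − v_B)/(1 − v_A v_B/c²) = (0.901 − 0.614)/(1 − 0.901×0.614) = 0.287/0.446786 = 0.64237; |u| = 0.64237c.
At |u| = 0.64237c, γ = (1 − 0.412639)^(−1/2) = 1.3048.
Ship A's interval is proper; time dilation gives Δt_B = γΔτ = 1.3048 × 122 hours = 159.2 hours.

159.2 hours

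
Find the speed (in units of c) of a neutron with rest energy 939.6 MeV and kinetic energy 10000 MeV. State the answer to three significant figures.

0.996c

γ = 1 + K/(mc²) = 1 + 10000/939.6 = 11.643.
β = √(1 − 1/γ²) = √(1 − 0.00737684) = √0.99262316 = 0.996.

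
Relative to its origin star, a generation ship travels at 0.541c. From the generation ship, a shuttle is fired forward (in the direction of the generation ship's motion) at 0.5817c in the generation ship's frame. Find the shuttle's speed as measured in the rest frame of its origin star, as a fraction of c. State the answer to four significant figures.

In units of c, u = (u' + v)/(1 + u'v) with u' = 0.5817 and v = 0.541.
Numerator: 0.5817 + 0.541 = 1.1227. Denominator: 1 + (0.5817)(0.541) = 1.3146997.
u = 1.1227/1.3146997 = 0.85396, so the speed is 0.8540c.

0.8540c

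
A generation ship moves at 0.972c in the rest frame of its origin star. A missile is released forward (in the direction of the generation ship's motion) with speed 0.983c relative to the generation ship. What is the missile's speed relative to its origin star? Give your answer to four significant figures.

In units of c, u = (u' + v)/(1 + u'v) with u' = 0.983 and v = 0.972.
Numerator: 0.983 + 0.972 = 1.955. Denominator: 1 + (0.983)(0.972) = 1.955476.
u = 1.955/1.955476 = 0.99976, so the speed is 0.9998c.

0.9998c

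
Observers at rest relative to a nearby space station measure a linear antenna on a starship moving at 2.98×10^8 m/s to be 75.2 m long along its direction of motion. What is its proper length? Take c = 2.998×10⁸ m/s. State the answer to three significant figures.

687 m

β = v/c = (2.98×10^8 m/s)/(2.998×10⁸ m/s) = 0.993996.
With β = 0.993996, γ = 1/√(1 − 0.993996²) = 1/√0.01197195 = 9.1394.
Proper length: L₀ = γ·L = 9.1394 × 75.2 = 687 m.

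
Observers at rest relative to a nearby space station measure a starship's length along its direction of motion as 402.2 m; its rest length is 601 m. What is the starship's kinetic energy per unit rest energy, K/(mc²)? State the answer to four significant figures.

0.4943

From L = L₀/γ: γ = 601/402.2 = 1.49428.
K/(mc²) = γ − 1 = 1.49428 − 1 = 0.4943.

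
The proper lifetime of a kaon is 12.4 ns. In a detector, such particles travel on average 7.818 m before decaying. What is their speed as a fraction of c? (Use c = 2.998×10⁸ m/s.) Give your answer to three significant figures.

Lab distance = (lab lifetime)·v = γτ·βc, so βγ = d/(cτ) = 7.818/(2.998×10⁸ × 1.240×10^-8) = 2.103.
With βγ = 2.103: γ² = 1 + (βγ)² = 5.42261, and β = (βγ)/γ = 2.103/2.32865 = 0.903.

0.903c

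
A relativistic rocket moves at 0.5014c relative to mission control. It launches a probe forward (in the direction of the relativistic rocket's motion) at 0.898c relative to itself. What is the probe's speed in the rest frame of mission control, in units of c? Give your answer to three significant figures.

0.965c

In units of c, u = (u' + v)/(1 + u'v) with u' = 0.898 and v = 0.5014.
Numerator: 0.898 + 0.5014 = 1.3994. Denominator: 1 + (0.898)(0.5014) = 1.4502572.
u = 1.3994/1.4502572 = 0.96493, so the speed is 0.965c.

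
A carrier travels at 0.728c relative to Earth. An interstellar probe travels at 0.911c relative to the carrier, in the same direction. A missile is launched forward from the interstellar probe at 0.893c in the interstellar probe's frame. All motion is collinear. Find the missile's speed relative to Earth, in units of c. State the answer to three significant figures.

Apply u = (u'+v)/(1+u'v) twice. Missile in the carrier frame: (0.893+0.911)/(1+0.893·0.911) = 1.804/1.813523 = 0.99475c.
That velocity, transformed to the rest frame of Earth: (0.99475+0.728)/(1+0.99475·0.728) = 1.72275/1.724178 = 0.99917c.

0.999c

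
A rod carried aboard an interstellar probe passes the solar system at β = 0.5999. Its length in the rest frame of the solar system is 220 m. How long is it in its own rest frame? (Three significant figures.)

275 m

β² = 0.35988001, so γ = 1/√0.64011999 = 1.2499.
Proper length: L₀ = γ·L = 1.2499 × 220 = 275 m.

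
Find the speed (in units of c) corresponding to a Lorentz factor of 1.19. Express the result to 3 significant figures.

0.542c

β = √(1 − 1/γ²) = √(1 − 1/1.4161) = √0.293835 = 0.542.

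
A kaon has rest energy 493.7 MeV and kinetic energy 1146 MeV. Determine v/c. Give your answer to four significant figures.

γ = 1 + K/(mc²) = 1 + 1146/493.7 = 3.3212.
β = √(1 − 1/γ²) = √(1 − 0.0906588) = √0.9093412 = 0.9536.

0.9536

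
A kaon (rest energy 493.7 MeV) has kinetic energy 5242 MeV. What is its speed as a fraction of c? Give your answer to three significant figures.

0.996c

γ = 1 + K/(mc²) = 1 + 5242/493.7 = 11.618.
β = √(1 − 1/γ²) = √(1 − 0.00740862) = √0.99259138 = 0.996.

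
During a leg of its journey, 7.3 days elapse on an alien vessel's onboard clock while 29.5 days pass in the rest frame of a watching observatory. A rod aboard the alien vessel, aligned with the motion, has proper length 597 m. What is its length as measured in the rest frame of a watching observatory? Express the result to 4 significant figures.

147.7 m

γ = Δt/Δτ = 29.5/7.3 = 4.0411.
The rod contracts by the same γ: 597 m / 4.0411 = 147.7 m.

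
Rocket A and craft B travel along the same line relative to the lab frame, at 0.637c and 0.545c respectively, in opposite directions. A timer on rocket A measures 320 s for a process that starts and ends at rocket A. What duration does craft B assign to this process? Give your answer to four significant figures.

667.0 s

Speed of rocket A in craft B's frame: u = (v_A + v_B)/(1 + v_A v_B/c²) = (0.637 + 0.545)/(1 + 0.637×0.545) = 1.182/1.347165 = 0.8774; |u| = 0.8774c.
γ for this relative speed: γ = 1/√(1 − 0.769831) = 2.0844.
The clock on rocket A records proper time, so craft B measures Δt = γΔτ = 2.0844 × 320 = 667.0 s.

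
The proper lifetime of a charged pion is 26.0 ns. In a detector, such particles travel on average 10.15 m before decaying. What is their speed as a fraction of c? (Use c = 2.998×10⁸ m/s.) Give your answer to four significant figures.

d = βγcτ ⇒ βγ = d/(cτ) = 10.15 m / (7.7948 m) = 1.3022.
β = (βγ)/√(1+(βγ)²) = 1.3022/√2.69572 = 0.7931.

0.7931c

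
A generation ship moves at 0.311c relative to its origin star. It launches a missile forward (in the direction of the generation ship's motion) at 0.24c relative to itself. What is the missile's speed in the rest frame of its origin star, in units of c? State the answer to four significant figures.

0.5127c

In units of c, u = (u' + v)/(1 + u'v) with u' = 0.24 and v = 0.311.
Numerator: 0.24 + 0.311 = 0.551. Denominator: 1 + (0.24)(0.311) = 1.07464.
u = 0.551/1.07464 = 0.51273, so the speed is 0.5127c.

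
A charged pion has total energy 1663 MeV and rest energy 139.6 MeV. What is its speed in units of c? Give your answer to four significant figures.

Total energy E = γmc² gives γ = 1663/139.6 = 11.913.
Hence β = √(1 − 1/γ²) = √(1 − 0.00704624) = √0.99295376 = 0.9965.

0.9965c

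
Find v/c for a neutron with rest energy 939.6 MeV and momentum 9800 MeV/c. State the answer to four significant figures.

βγ = pc/(mc²) = 9800/939.6 = 10.43.
Since γ² = 1 + (βγ)² = 109.785, γ = √109.785 = 10.4778, and β = (βγ)/γ = 10.43/10.4778 = 0.9954.

0.9954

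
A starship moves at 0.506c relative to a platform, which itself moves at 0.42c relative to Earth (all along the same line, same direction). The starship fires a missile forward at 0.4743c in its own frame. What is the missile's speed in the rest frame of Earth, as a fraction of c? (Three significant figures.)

0.909c

Compose velocities in two stages. Stage 1 (into S'): u₁ = (0.4743+0.506)/(1+0.4743×0.506) = 0.79057.
Stage 2 (into S): u = (0.79057+0.42)/(1+0.79057×0.42) = 0.90881, so the speed is 0.909c.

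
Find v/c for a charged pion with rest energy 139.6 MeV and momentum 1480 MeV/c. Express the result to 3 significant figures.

pc/(mc²) = 1480/139.6 = 10.602 = βγ = β/√(1−β²).
So β² = x²/(1 + x²) with x = 10.602: x² = 112.402, β² = 112.402/113.402 = 0.991182, β = 0.996.

0.996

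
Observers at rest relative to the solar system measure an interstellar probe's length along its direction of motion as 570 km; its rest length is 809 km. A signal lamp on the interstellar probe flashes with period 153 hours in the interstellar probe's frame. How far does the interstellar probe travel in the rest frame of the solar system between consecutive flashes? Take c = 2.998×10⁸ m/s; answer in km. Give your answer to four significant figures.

From L = L₀/γ: γ = 809/570 = 1.4193.
β = √(1 − 1/γ²) = 0.70963. Lab-frame period = γτ = 1.4193×153 hours = 217.15 hours. Distance = βc × γτ = 0.70963 × 2.998×10⁸ m/s × 781740 s = 1.6631×10^14 m = 1.663×10^11 km.

1.663×10^11 km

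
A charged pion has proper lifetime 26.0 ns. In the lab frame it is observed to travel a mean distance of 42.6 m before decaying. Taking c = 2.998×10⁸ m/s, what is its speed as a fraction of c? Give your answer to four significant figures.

0.9837c

Let x = d/(cτ) = 42.60 m / (2.998×10⁸ m/s × 2.600×10^-8 s) = 5.4652. Since d = βγcτ, x = βγ = β/√(1−β²).
Solving: β² = x²/(1+x²) = 29.8684/30.8684 = 0.967604, so β = 0.9837.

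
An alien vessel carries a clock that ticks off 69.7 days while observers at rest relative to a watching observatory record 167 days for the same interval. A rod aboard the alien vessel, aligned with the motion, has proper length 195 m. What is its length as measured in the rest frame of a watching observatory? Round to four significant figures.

From Δt = γΔτ: γ = 167/69.7 = 2.39598.
The rod contracts by the same γ: 195 m / 2.39598 = 81.39 m.

81.39 m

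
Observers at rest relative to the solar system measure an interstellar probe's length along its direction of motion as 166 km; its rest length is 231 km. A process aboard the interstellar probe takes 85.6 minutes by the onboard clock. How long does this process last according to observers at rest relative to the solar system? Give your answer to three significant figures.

119 minutes

Length contraction gives γ = L₀/L = 231/166 = 1.39157.
Δt = γΔτ = 1.39157 × 85.6 = 119 minutes.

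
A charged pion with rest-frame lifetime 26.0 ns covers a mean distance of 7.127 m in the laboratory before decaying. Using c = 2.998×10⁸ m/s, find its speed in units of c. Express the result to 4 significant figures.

0.6748c

Lab distance = (lab lifetime)·v = γτ·βc, so βγ = d/(cτ) = 7.127/(2.998×10⁸ × 2.600×10^-8) = 0.91433.
With βγ = 0.91433: γ² = 1 + (βγ)² = 1.835999, and β = (βγ)/γ = 0.91433/1.35499 = 0.6748.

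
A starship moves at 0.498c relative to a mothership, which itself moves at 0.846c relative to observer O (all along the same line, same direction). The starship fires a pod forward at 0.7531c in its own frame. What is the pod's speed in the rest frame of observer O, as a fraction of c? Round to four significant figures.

Compose velocities in two stages. Stage 1 (into S'): u₁ = (0.7531+0.498)/(1+0.7531×0.498) = 0.90986.
Stage 2 (into S): u = (0.90986+0.846)/(1+0.90986×0.846) = 0.99216, so the speed is 0.9922c.

0.9922c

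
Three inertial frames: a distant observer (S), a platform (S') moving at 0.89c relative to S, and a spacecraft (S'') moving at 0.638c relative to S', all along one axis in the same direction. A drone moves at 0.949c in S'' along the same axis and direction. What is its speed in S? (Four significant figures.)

Compose velocities in two stages. Stage 1 (into S'): u₁ = (0.949+0.638)/(1+0.949×0.638) = 0.9885.
Stage 2 (into S): u = (0.9885+0.89)/(1+0.9885×0.89) = 0.99933, so the speed is 0.9993c.

0.9993c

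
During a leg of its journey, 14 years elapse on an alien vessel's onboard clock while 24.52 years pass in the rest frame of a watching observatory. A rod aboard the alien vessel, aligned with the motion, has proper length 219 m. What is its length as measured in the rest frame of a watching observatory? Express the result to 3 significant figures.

The time-dilation ratio gives γ = 24.52/14 = 1.75143.
The rod contracts by the same γ: 219 m / 1.75143 = 125 m.

125 m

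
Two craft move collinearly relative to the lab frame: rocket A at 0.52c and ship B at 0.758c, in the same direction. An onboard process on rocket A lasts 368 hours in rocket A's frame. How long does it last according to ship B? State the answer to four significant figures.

Speed of rocket A in ship B's frame: u = (v_A − v_B)/(1 − v_A v_B/c²) = (0.52 − 0.758)/(1 − 0.52×0.758) = −0.238/0.60584 = −0.39284; |u| = 0.39284c.
At |u| = 0.39284c, γ = (1 − 0.154323)^(−1/2) = 1.0874.
The clock on rocket A records proper time, so ship B measures Δt = γΔτ = 1.0874 × 368 = 400.2 hours.

400.2 hours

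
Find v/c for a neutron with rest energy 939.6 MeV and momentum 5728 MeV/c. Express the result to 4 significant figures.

βγ = pc/(mc²) = 5728/939.6 = 6.0962.
Since γ² = 1 + (βγ)² = 38.1637, γ = √38.1637 = 6.17768, and β = (βγ)/γ = 6.0962/6.17768 = 0.9868.

0.9868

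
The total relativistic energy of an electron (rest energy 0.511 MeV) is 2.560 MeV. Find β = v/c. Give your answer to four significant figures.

0.9799

γ = E/(mc²) = 2.560/0.511 = 5.0098.
β = √(1 − 1/γ²) = √(1 − 0.0398437) = √0.9601563 = 0.9799.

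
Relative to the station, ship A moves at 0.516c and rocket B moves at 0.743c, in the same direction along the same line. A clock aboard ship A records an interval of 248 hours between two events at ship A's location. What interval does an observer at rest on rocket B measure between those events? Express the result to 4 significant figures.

The velocity of ship A relative to rocket B is (0.516 − 0.743)c / (1 − 0.516×0.743) = −0.36814c; relative speed 0.36814c.
At |u| = 0.36814c, γ = (1 − 0.135527)^(−1/2) = 1.0755.
Ship A's interval is proper; time dilation gives Δt_B = γΔτ = 1.0755 × 248 hours = 266.7 hours.

266.7 hours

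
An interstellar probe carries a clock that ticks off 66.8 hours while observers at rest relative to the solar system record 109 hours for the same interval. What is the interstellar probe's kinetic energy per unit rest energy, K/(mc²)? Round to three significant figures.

γ = Δt/Δτ = 109/66.8 = 1.63174.
Since K = (γ−1)mc², K/(mc²) = 1.63174 − 1 = 0.632.

0.632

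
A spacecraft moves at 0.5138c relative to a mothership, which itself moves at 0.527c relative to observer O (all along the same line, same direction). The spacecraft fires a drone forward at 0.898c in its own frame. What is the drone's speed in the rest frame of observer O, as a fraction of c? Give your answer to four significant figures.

First combine the drone and spacecraft (S''→S'): u₁ = (0.898 + 0.5138)/(1 + 0.898×0.5138) = 1.4118/1.4613924 = 0.96606.
Then combine with the mothership (S'→S): u = (0.96606 + 0.527)/(1 + 0.96606×0.527) = 1.49306/1.50911362 = 0.98936.

0.9894c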